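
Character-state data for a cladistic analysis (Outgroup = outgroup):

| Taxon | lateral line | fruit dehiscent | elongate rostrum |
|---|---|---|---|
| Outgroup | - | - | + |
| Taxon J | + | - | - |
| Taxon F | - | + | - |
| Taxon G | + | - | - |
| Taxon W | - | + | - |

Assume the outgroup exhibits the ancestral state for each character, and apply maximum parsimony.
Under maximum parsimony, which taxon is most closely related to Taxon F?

Taxon W

Character polarity is set by the outgroup: the derived state is whichever differs from the outgroup's state, so for elongate rostrum the derived state is '-', and for the remaining characters it is '+'.
Only Taxon G and Taxon J show the derived state '+' for lateral line, supporting them as a clade.
fruit dehiscent (derived state '+') is shared by Taxon F and Taxon W — a synapomorphy uniting that clade.
All ingroup taxa share the derived state '-' for elongate rostrum; it defines the ingroup but does not resolve relationships within it.
Most parsimonious ingroup topology: ((Taxon J,Taxon G),(Taxon F,Taxon W)).
Taxon F and Taxon W form a cherry on this tree, so they are sister taxa.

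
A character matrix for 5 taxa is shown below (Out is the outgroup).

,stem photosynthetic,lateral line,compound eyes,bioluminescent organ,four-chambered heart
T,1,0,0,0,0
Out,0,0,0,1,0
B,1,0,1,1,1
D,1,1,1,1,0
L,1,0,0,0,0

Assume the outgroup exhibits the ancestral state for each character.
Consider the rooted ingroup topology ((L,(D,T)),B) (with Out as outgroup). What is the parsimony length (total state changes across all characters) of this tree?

7

Map each character onto ((L,(D,T)),B) (rooted by Out) and count the minimum state changes it requires (Fitch parsimony):
stem photosynthetic: 1; lateral line: 1; compound eyes: 2; bioluminescent organ: 2; four-chambered heart: 1.
Total tree length = 7.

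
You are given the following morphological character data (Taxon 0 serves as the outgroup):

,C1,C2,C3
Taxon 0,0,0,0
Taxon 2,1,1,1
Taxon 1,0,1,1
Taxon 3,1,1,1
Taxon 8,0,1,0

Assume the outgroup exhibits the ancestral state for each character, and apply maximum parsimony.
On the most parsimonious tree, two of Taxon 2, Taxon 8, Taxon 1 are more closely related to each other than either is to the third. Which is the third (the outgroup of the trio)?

The outgroup has state '0' for every character, so '1' is the derived state throughout.
C1 (derived state '1') is shared by Taxon 2 and Taxon 3 — a synapomorphy uniting that clade.
C2 (derived state '1') is shared by all ingroup taxa — unites the whole ingroup.
Only Taxon 1, Taxon 2, and Taxon 3 show the derived state '1' for C3, supporting them as a clade.
Most parsimonious ingroup topology: (((Taxon 2,Taxon 3),Taxon 1),Taxon 8).
Taxon 1 and Taxon 2 share a more recent common ancestor with each other than either does with Taxon 8, so Taxon 8 is the least closely related of the three.

Taxon 8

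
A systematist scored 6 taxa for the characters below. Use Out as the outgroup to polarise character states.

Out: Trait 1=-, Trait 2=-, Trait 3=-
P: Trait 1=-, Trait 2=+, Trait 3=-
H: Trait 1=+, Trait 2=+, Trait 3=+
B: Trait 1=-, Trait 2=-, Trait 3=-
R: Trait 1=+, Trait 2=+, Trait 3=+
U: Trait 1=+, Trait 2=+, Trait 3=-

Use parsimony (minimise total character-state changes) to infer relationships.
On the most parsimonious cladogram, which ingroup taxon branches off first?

B

The outgroup has state '-' for every character, so '+' is the derived state throughout.
Trait 1: derived state '+' in H, R, and U only — synapomorphy for {H, R, U}.
Trait 2: derived state '+' in H, P, R, and U only — synapomorphy for {H, P, R, U}.
Only H and R show the derived state '+' for Trait 3, supporting them as a clade.
Most parsimonious ingroup topology: ((P,((H,R),U)),B).
B is sister to the clade containing all other ingroup taxa, so it is the earliest-diverging (most basal) ingroup lineage.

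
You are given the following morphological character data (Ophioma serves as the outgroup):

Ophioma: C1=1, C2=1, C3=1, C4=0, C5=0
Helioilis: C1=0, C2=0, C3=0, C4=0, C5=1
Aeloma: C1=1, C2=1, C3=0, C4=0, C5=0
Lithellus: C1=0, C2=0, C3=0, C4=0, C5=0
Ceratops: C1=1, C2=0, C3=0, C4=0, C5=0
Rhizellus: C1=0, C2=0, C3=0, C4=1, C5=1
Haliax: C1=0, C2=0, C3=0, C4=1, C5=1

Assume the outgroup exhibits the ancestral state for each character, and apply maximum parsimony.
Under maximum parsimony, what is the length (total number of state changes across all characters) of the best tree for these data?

5

Character polarity is set by the outgroup: the derived state is whichever differs from the outgroup's state, so for C1, C2, C3 the derived state is '0', and for the remaining characters it is '1'.
C1: derived state '0' in Haliax, Helioilis, Lithellus, and Rhizellus only — synapomorphy for {Haliax, Helioilis, Lithellus, Rhizellus}.
C2: derived state '0' in Ceratops, Haliax, Helioilis, Lithellus, and Rhizellus only — synapomorphy for {Ceratops, Haliax, Helioilis, Lithellus, Rhizellus}.
C3 (derived state '0') is shared by all ingroup taxa — unites the whole ingroup.
C4: derived state '1' in Haliax and Rhizellus only — synapomorphy for {Haliax, Rhizellus}.
Only Haliax, Helioilis, and Rhizellus show the derived state '1' for C5, supporting them as a clade.
Most parsimonious ingroup topology: ((Ceratops,(((Rhizellus,Haliax),Helioilis),Lithellus)),Aeloma).
Changes per character on this tree: C1: 1; C2: 1; C3: 1; C4: 1; C5: 1.
Total = 5.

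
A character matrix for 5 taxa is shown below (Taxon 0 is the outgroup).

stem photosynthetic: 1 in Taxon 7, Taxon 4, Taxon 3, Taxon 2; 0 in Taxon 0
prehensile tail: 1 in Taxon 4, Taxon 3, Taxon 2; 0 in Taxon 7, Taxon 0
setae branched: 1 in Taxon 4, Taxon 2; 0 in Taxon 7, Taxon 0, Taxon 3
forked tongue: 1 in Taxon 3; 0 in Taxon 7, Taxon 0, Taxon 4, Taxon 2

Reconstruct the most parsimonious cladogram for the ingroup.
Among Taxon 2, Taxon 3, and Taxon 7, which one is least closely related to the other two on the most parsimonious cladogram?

Taxon 7

The outgroup has state '0' for every character, so '1' is the derived state throughout.
All ingroup taxa share the derived state '1' for stem photosynthetic; it defines the ingroup but does not resolve relationships within it.
prehensile tail (derived state '1') is shared by Taxon 2, Taxon 3, and Taxon 4 — a synapomorphy uniting that clade.
Only Taxon 2 and Taxon 4 show the derived state '1' for setae branched, supporting them as a clade.
forked tongue: derived state '1' in Taxon 3 only — an autapomorphy, so it tells us nothing about relationships among taxa.
Most parsimonious ingroup topology: (((Taxon 4,Taxon 2),Taxon 3),Taxon 7).
Taxon 3 and Taxon 2 share a more recent common ancestor with each other than either does with Taxon 7, so Taxon 7 is the least closely related of the three.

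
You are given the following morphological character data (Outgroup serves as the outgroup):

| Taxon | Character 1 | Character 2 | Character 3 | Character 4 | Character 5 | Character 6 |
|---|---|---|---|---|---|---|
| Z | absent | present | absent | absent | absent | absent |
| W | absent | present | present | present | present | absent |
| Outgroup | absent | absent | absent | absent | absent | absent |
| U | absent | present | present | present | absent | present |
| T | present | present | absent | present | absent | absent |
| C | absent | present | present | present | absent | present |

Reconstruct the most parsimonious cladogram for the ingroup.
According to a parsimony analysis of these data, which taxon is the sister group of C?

The outgroup has state 'absent' for every character, so 'present' is the derived state throughout.
Character 1: derived state 'present' in T only — an autapomorphy, so it tells us nothing about relationships among taxa.
Character 2 (derived state 'present') is shared by all ingroup taxa — unites the whole ingroup.
Only C, U, and W show the derived state 'present' for Character 3, supporting them as a clade.
Character 4: derived state 'present' in C, T, U, and W only — synapomorphy for {C, T, U, W}.
Character 5 (derived state 'present') is unique to W (autapomorphy; uninformative for grouping).
Character 6: derived state 'present' in C and U only — synapomorphy for {C, U}.
Most parsimonious ingroup topology: ((T,(W,(C,U))),Z).
C and U form a cherry on this tree, so they are sister taxa.

U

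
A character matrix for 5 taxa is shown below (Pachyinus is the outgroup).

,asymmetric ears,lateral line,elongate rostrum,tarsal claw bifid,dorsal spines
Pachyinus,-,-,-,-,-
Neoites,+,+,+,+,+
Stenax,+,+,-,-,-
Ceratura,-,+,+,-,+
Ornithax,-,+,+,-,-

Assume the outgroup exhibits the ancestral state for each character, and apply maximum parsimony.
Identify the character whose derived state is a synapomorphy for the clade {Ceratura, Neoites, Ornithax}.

elongate rostrum

The outgroup has state '-' for every character, so '+' is the derived state throughout.
asymmetric ears groups Neoites and Stenax, which is incompatible with the clades supported by the remaining characters; treating it as convergent (homoplasy) costs fewer steps than any alternative tree.
lateral line (derived state '+') is shared by all ingroup taxa — unites the whole ingroup.
Only Ceratura, Neoites, and Ornithax show the derived state '+' for elongate rostrum, supporting them as a clade.
tarsal claw bifid (derived state '+') is unique to Neoites (autapomorphy; uninformative for grouping).
dorsal spines (derived state '+') is shared by Ceratura and Neoites — a synapomorphy uniting that clade.
Most parsimonious ingroup topology: (((Neoites,Ceratura),Ornithax),Stenax).
The clade {Ceratura, Neoites, Ornithax} is supported by elongate rostrum: its derived state '+' occurs in exactly those taxa and in no other taxon (including the outgroup).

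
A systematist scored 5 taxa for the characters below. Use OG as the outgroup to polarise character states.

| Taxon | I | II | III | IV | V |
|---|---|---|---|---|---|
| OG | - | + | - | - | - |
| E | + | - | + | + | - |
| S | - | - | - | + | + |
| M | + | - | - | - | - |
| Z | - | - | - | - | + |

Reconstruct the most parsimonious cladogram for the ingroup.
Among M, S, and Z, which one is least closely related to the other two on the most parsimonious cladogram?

Character polarity is set by the outgroup: the derived state is whichever differs from the outgroup's state, so for II the derived state is '-', and for the remaining characters it is '+'.
I: derived state '+' in E and M only — synapomorphy for {E, M}.
All ingroup taxa share the derived state '-' for II; it defines the ingroup but does not resolve relationships within it.
III: derived state '+' in E only — an autapomorphy, so it tells us nothing about relationships among taxa.
IV groups E and S, which is incompatible with the clades supported by the remaining characters; treating it as convergent (homoplasy) costs fewer steps than any alternative tree.
Only S and Z show the derived state '+' for V, supporting them as a clade.
Most parsimonious ingroup topology: ((Z,S),(M,E)).
Z and S share a more recent common ancestor with each other than either does with M, so M is the least closely related of the three.

M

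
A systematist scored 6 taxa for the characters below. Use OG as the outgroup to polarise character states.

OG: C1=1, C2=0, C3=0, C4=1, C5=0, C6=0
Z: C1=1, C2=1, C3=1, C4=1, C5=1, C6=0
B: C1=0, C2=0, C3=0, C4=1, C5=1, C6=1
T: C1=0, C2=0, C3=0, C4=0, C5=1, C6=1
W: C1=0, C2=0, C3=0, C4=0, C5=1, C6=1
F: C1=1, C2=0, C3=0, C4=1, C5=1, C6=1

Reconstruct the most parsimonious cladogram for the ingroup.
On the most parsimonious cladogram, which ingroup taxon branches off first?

Character polarity is set by the outgroup: the derived state is whichever differs from the outgroup's state, so for C1, C4 the derived state is '0', and for the remaining characters it is '1'.
Only B, T, and W show the derived state '0' for C1, supporting them as a clade.
C2: derived state '1' in Z only — an autapomorphy, so it tells us nothing about relationships among taxa.
C3 (derived state '1') is unique to Z (autapomorphy; uninformative for grouping).
C4 (derived state '0') is shared by T and W — a synapomorphy uniting that clade.
C5 (derived state '1') is shared by all ingroup taxa — unites the whole ingroup.
Only B, F, T, and W show the derived state '1' for C6, supporting them as a clade.
Most parsimonious ingroup topology: (Z,((B,(T,W)),F)).
Z is sister to the clade containing all other ingroup taxa, so it is the earliest-diverging (most basal) ingroup lineage.

Z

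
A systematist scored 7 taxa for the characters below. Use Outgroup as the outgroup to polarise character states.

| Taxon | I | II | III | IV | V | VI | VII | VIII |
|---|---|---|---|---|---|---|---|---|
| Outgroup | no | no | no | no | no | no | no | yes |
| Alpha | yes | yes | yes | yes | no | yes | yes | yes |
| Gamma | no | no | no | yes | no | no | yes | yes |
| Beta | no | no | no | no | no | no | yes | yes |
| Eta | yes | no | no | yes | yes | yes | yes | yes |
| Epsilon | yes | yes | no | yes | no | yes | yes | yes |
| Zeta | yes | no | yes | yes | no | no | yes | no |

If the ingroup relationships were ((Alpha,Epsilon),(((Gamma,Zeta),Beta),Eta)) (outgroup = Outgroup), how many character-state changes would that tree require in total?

13

Map each character onto ((Alpha,Epsilon),(((Gamma,Zeta),Beta),Eta)) (rooted by Outgroup) and count the minimum state changes it requires (Fitch parsimony):
I: 3; II: 1; III: 2; IV: 2; V: 1; VI: 2; VII: 1; VIII: 1.
Total tree length = 13.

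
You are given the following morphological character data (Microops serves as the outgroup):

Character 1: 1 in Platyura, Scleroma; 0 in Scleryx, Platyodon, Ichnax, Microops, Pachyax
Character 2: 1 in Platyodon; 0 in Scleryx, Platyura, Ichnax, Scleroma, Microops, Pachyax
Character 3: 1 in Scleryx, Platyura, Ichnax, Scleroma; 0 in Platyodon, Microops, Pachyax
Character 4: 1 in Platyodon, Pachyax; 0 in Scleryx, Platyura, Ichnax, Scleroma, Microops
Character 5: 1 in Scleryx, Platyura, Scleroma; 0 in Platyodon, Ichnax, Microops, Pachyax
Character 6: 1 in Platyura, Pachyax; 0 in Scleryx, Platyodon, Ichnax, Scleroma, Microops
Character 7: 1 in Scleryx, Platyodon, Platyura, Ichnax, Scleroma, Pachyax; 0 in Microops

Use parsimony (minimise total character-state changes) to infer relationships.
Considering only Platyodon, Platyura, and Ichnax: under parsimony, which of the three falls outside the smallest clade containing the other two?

Platyodon

The outgroup has state '0' for every character, so '1' is the derived state throughout.
Character 1: derived state '1' in Platyura and Scleroma only — synapomorphy for {Platyura, Scleroma}.
Character 2: derived state '1' in Platyodon only — an autapomorphy, so it tells us nothing about relationships among taxa.
Only Ichnax, Platyura, Scleroma, and Scleryx show the derived state '1' for Character 3, supporting them as a clade.
Character 4 (derived state '1') is shared by Pachyax and Platyodon — a synapomorphy uniting that clade.
Character 5 (derived state '1') is shared by Platyura, Scleroma, and Scleryx — a synapomorphy uniting that clade.
Character 6 groups Pachyax and Platyura, which is incompatible with the clades supported by the remaining characters; treating it as convergent (homoplasy) costs fewer steps than any alternative tree.
Character 7 (derived state '1') is shared by all ingroup taxa — unites the whole ingroup.
Most parsimonious ingroup topology: ((Platyodon,Pachyax),(Ichnax,((Scleroma,Platyura),Scleryx))).
Platyura and Ichnax share a more recent common ancestor with each other than either does with Platyodon, so Platyodon is the least closely related of the three.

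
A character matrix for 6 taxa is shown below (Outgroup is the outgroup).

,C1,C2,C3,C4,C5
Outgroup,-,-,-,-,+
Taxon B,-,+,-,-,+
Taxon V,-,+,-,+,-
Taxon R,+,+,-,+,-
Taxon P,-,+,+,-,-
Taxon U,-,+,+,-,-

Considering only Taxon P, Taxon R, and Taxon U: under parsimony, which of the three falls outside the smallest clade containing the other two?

Taxon R

Character polarity is set by the outgroup: the derived state is whichever differs from the outgroup's state, so for C5 the derived state is '-', and for the remaining characters it is '+'.
C1 (derived state '+') is unique to Taxon R (autapomorphy; uninformative for grouping).
All ingroup taxa share the derived state '+' for C2; it defines the ingroup but does not resolve relationships within it.
Only Taxon P and Taxon U show the derived state '+' for C3, supporting them as a clade.
Only Taxon R and Taxon V show the derived state '+' for C4, supporting them as a clade.
C5: derived state '-' in Taxon P, Taxon R, Taxon U, and Taxon V only — synapomorphy for {Taxon P, Taxon R, Taxon U, Taxon V}.
Most parsimonious ingroup topology: (Taxon B,((Taxon V,Taxon R),(Taxon P,Taxon U))).
Taxon P and Taxon U share a more recent common ancestor with each other than either does with Taxon R, so Taxon R is the least closely related of the three.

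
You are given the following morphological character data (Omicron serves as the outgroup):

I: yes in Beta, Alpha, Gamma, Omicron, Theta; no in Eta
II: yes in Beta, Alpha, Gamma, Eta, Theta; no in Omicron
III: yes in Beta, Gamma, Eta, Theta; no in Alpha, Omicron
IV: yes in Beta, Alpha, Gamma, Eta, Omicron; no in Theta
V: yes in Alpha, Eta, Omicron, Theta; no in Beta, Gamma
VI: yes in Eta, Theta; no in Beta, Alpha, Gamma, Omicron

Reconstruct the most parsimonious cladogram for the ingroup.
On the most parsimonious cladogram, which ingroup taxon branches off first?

Alpha

Character polarity is set by the outgroup: the derived state is whichever differs from the outgroup's state, so for I, IV, V the derived state is 'no', and for the remaining characters it is 'yes'.
I: derived state 'no' in Eta only — an autapomorphy, so it tells us nothing about relationships among taxa.
All ingroup taxa share the derived state 'yes' for II; it defines the ingroup but does not resolve relationships within it.
III (derived state 'yes') is shared by Beta, Eta, Gamma, and Theta — a synapomorphy uniting that clade.
IV: derived state 'no' in Theta only — an autapomorphy, so it tells us nothing about relationships among taxa.
Only Beta and Gamma show the derived state 'no' for V, supporting them as a clade.
VI (derived state 'yes') is shared by Eta and Theta — a synapomorphy uniting that clade.
Most parsimonious ingroup topology: (((Eta,Theta),(Beta,Gamma)),Alpha).
Alpha is sister to the clade containing all other ingroup taxa, so it is the earliest-diverging (most basal) ingroup lineage.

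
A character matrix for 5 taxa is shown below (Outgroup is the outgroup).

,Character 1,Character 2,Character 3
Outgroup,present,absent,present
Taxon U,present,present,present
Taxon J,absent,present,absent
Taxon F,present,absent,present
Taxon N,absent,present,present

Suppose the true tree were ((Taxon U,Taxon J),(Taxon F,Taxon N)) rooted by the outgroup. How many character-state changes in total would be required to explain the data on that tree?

Map each character onto ((Taxon U,Taxon J),(Taxon F,Taxon N)) (rooted by Outgroup) and count the minimum state changes it requires (Fitch parsimony):
Character 1: 2; Character 2: 2; Character 3: 1.
Total tree length = 5.

5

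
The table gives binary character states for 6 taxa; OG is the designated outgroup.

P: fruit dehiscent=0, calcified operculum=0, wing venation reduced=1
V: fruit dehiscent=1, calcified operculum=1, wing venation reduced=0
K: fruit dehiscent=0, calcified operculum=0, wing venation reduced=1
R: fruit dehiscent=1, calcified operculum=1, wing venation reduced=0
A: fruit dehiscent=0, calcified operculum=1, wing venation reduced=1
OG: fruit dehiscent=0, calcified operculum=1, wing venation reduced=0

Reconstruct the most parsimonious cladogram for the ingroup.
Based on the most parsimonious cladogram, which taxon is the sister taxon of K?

P

Character polarity is set by the outgroup: the derived state is whichever differs from the outgroup's state, so for calcified operculum the derived state is '0', and for the remaining characters it is '1'.
fruit dehiscent (derived state '1') is shared by R and V — a synapomorphy uniting that clade.
Only K and P show the derived state '0' for calcified operculum, supporting them as a clade.
Only A, K, and P show the derived state '1' for wing venation reduced, supporting them as a clade.
Most parsimonious ingroup topology: ((A,(P,K)),(V,R)).
K and P form a cherry on this tree, so they are sister taxa.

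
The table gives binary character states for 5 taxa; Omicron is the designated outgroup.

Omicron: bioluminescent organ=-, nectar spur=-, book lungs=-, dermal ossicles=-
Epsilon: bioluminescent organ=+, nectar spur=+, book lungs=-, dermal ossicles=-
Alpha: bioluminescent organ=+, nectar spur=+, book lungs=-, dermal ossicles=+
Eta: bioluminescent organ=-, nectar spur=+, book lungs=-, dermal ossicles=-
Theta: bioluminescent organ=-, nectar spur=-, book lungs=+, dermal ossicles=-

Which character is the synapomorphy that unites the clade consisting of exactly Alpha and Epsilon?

The outgroup has state '-' for every character, so '+' is the derived state throughout.
bioluminescent organ (derived state '+') is shared by Alpha and Epsilon — a synapomorphy uniting that clade.
Only Alpha, Epsilon, and Eta show the derived state '+' for nectar spur, supporting them as a clade.
book lungs (derived state '+') is unique to Theta (autapomorphy; uninformative for grouping).
dermal ossicles: derived state '+' in Alpha only — an autapomorphy, so it tells us nothing about relationships among taxa.
Most parsimonious ingroup topology: (((Epsilon,Alpha),Eta),Theta).
The clade {Alpha, Epsilon} is supported by bioluminescent organ: its derived state '+' occurs in exactly those taxa and in no other taxon (including the outgroup).

bioluminescent organ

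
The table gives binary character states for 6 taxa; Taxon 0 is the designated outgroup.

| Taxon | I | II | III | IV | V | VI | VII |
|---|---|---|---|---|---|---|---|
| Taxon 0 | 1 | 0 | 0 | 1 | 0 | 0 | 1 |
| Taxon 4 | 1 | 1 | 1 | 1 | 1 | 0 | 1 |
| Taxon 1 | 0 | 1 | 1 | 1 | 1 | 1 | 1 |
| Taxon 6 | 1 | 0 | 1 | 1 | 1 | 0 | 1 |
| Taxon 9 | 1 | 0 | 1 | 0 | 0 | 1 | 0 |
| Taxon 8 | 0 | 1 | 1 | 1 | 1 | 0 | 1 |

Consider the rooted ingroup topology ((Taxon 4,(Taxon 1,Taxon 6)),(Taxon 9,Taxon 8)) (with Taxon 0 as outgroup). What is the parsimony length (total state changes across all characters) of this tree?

12

Map each character onto ((Taxon 4,(Taxon 1,Taxon 6)),(Taxon 9,Taxon 8)) (rooted by Taxon 0) and count the minimum state changes it requires (Fitch parsimony):
I: 2; II: 3; III: 1; IV: 1; V: 2; VI: 2; VII: 1.
Total tree length = 12.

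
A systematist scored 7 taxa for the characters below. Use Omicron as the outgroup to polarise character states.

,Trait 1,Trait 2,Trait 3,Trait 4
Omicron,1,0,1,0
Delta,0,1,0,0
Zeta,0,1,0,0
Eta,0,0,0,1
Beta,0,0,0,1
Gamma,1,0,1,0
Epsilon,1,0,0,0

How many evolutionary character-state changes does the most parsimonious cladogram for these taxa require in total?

Character polarity is set by the outgroup: the derived state is whichever differs from the outgroup's state, so for Trait 1, Trait 3 the derived state is '0', and for the remaining characters it is '1'.
Trait 1: derived state '0' in Beta, Delta, Eta, and Zeta only — synapomorphy for {Beta, Delta, Eta, Zeta}.
Trait 2: derived state '1' in Delta and Zeta only — synapomorphy for {Delta, Zeta}.
Trait 3 (derived state '0') is shared by Beta, Delta, Epsilon, Eta, and Zeta — a synapomorphy uniting that clade.
Only Beta and Eta show the derived state '1' for Trait 4, supporting them as a clade.
Most parsimonious ingroup topology: ((((Delta,Zeta),(Eta,Beta)),Epsilon),Gamma).
Changes per character on this tree: Trait 1: 1; Trait 2: 1; Trait 3: 1; Trait 4: 1.
Total = 4.

4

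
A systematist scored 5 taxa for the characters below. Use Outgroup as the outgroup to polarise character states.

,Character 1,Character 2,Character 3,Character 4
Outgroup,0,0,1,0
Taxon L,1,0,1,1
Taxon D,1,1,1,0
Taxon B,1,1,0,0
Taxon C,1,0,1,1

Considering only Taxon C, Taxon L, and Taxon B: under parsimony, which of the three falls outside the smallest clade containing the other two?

Character polarity is set by the outgroup: the derived state is whichever differs from the outgroup's state, so for Character 3 the derived state is '0', and for the remaining characters it is '1'.
All ingroup taxa share the derived state '1' for Character 1; it defines the ingroup but does not resolve relationships within it.
Character 2 (derived state '1') is shared by Taxon B and Taxon D — a synapomorphy uniting that clade.
Character 3: derived state '0' in Taxon B only — an autapomorphy, so it tells us nothing about relationships among taxa.
Character 4: derived state '1' in Taxon C and Taxon L only — synapomorphy for {Taxon C, Taxon L}.
Most parsimonious ingroup topology: ((Taxon L,Taxon C),(Taxon D,Taxon B)).
Taxon L and Taxon C share a more recent common ancestor with each other than either does with Taxon B, so Taxon B is the least closely related of the three.

Taxon B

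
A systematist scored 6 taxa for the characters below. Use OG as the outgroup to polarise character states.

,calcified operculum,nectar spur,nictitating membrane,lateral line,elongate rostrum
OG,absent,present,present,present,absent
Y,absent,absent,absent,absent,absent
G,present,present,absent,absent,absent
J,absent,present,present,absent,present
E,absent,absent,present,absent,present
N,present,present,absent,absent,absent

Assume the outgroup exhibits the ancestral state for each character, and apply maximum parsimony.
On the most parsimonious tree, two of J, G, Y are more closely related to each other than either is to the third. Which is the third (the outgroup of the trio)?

J

Character polarity is set by the outgroup: the derived state is whichever differs from the outgroup's state, so for nectar spur, nictitating membrane, lateral line the derived state is 'absent', and for the remaining characters it is 'present'.
calcified operculum: derived state 'present' in G and N only — synapomorphy for {G, N}.
nectar spur (state 'absent') occurs in E and Y but conflicts with the nesting implied by the other characters — most parsimoniously interpreted as homoplasy.
nictitating membrane: derived state 'absent' in G, N, and Y only — synapomorphy for {G, N, Y}.
lateral line (derived state 'absent') is shared by all ingroup taxa — unites the whole ingroup.
elongate rostrum: derived state 'present' in E and J only — synapomorphy for {E, J}.
Most parsimonious ingroup topology: ((Y,(G,N)),(J,E)).
Y and G share a more recent common ancestor with each other than either does with J, so J is the least closely related of the three.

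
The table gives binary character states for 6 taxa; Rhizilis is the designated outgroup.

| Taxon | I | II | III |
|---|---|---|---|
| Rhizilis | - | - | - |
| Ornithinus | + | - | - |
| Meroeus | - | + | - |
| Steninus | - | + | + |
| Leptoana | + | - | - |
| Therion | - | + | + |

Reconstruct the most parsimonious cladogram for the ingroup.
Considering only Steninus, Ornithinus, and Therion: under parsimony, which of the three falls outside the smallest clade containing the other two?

The outgroup has state '-' for every character, so '+' is the derived state throughout.
Only Leptoana and Ornithinus show the derived state '+' for I, supporting them as a clade.
II: derived state '+' in Meroeus, Steninus, and Therion only — synapomorphy for {Meroeus, Steninus, Therion}.
III (derived state '+') is shared by Steninus and Therion — a synapomorphy uniting that clade.
Most parsimonious ingroup topology: ((Ornithinus,Leptoana),(Meroeus,(Steninus,Therion))).
Therion and Steninus share a more recent common ancestor with each other than either does with Ornithinus, so Ornithinus is the least closely related of the three.

Ornithinus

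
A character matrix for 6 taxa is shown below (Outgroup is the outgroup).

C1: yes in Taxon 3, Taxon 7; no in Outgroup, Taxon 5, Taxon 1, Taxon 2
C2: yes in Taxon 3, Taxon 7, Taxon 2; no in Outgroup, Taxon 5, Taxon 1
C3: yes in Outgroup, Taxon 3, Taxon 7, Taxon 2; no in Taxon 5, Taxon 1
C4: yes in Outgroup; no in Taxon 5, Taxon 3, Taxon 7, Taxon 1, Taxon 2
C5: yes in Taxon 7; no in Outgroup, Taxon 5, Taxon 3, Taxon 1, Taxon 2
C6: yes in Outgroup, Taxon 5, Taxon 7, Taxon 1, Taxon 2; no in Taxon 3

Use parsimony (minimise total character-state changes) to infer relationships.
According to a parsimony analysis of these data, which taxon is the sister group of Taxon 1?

Character polarity is set by the outgroup: the derived state is whichever differs from the outgroup's state, so for C3, C4, C6 the derived state is 'no', and for the remaining characters it is 'yes'.
Only Taxon 3 and Taxon 7 show the derived state 'yes' for C1, supporting them as a clade.
C2 (derived state 'yes') is shared by Taxon 2, Taxon 3, and Taxon 7 — a synapomorphy uniting that clade.
C3: derived state 'no' in Taxon 1 and Taxon 5 only — synapomorphy for {Taxon 1, Taxon 5}.
C4 (derived state 'no') is shared by all ingroup taxa — unites the whole ingroup.
C5: derived state 'yes' in Taxon 7 only — an autapomorphy, so it tells us nothing about relationships among taxa.
C6: derived state 'no' in Taxon 3 only — an autapomorphy, so it tells us nothing about relationships among taxa.
Most parsimonious ingroup topology: ((Taxon 5,Taxon 1),((Taxon 3,Taxon 7),Taxon 2)).
Taxon 1 and Taxon 5 form a cherry on this tree, so they are sister taxa.

Taxon 5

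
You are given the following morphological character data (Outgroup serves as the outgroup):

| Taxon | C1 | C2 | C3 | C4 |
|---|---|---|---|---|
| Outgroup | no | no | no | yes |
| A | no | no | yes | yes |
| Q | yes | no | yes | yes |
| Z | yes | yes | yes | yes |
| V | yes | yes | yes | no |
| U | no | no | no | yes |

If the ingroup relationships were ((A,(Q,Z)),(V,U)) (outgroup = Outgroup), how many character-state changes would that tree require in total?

Map each character onto ((A,(Q,Z)),(V,U)) (rooted by Outgroup) and count the minimum state changes it requires (Fitch parsimony):
C1: 2; C2: 2; C3: 2; C4: 1.
Total tree length = 7.

7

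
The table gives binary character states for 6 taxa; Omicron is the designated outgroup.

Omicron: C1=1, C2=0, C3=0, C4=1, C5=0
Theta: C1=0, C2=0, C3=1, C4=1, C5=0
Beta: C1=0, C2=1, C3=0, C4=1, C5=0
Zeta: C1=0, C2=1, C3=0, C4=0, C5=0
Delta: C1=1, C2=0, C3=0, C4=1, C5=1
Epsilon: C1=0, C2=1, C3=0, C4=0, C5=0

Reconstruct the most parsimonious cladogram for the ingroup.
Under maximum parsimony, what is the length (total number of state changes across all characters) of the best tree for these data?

5

Character polarity is set by the outgroup: the derived state is whichever differs from the outgroup's state, so for C1, C4 the derived state is '0', and for the remaining characters it is '1'.
Only Beta, Epsilon, Theta, and Zeta show the derived state '0' for C1, supporting them as a clade.
C2 (derived state '1') is shared by Beta, Epsilon, and Zeta — a synapomorphy uniting that clade.
C3: derived state '1' in Theta only — an autapomorphy, so it tells us nothing about relationships among taxa.
Only Epsilon and Zeta show the derived state '0' for C4, supporting them as a clade.
C5: derived state '1' in Delta only — an autapomorphy, so it tells us nothing about relationships among taxa.
Most parsimonious ingroup topology: ((Theta,(Beta,(Zeta,Epsilon))),Delta).
Changes per character on this tree: C1: 1; C2: 1; C3: 1; C4: 1; C5: 1.
Total = 5.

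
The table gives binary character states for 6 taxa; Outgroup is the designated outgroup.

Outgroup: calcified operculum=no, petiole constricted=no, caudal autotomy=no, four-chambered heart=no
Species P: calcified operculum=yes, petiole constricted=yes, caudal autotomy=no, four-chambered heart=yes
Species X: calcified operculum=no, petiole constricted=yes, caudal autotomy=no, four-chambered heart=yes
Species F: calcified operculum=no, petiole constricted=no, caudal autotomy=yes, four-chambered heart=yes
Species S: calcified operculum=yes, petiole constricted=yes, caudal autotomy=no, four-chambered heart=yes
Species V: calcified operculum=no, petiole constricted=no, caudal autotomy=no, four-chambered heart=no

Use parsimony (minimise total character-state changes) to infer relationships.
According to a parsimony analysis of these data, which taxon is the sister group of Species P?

Species S

The outgroup has state 'no' for every character, so 'yes' is the derived state throughout.
Only Species P and Species S show the derived state 'yes' for calcified operculum, supporting them as a clade.
petiole constricted: derived state 'yes' in Species P, Species S, and Species X only — synapomorphy for {Species P, Species S, Species X}.
caudal autotomy (derived state 'yes') is unique to Species F (autapomorphy; uninformative for grouping).
four-chambered heart (derived state 'yes') is shared by Species F, Species P, Species S, and Species X — a synapomorphy uniting that clade.
Most parsimonious ingroup topology: ((((Species P,Species S),Species X),Species F),Species V).
Species P and Species S form a cherry on this tree, so they are sister taxa.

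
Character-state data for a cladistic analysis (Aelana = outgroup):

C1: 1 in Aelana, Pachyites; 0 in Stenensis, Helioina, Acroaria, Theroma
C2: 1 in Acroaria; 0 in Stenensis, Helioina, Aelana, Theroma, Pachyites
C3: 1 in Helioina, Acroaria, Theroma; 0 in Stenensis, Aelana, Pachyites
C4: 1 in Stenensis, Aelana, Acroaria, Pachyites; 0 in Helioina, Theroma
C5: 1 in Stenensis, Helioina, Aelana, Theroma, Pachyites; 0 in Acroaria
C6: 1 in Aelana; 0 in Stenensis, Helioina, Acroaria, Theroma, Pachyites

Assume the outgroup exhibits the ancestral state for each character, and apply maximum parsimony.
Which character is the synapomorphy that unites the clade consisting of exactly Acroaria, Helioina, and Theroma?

C3

Character polarity is set by the outgroup: the derived state is whichever differs from the outgroup's state, so for C1, C4, C5, C6 the derived state is '0', and for the remaining characters it is '1'.
Only Acroaria, Helioina, Stenensis, and Theroma show the derived state '0' for C1, supporting them as a clade.
C2 (derived state '1') is unique to Acroaria (autapomorphy; uninformative for grouping).
Only Acroaria, Helioina, and Theroma show the derived state '1' for C3, supporting them as a clade.
C4: derived state '0' in Helioina and Theroma only — synapomorphy for {Helioina, Theroma}.
C5: derived state '0' in Acroaria only — an autapomorphy, so it tells us nothing about relationships among taxa.
All ingroup taxa share the derived state '0' for C6; it defines the ingroup but does not resolve relationships within it.
Most parsimonious ingroup topology: ((((Theroma,Helioina),Acroaria),Stenensis),Pachyites).
The clade {Acroaria, Helioina, Theroma} is supported by C3: its derived state '1' occurs in exactly those taxa and in no other taxon (including the outgroup).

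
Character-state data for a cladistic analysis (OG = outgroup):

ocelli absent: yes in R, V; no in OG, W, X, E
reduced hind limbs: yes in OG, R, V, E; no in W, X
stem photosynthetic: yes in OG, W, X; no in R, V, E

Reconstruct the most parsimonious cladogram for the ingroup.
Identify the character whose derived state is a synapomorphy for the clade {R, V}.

ocelli absent

Character polarity is set by the outgroup: the derived state is whichever differs from the outgroup's state, so for reduced hind limbs, stem photosynthetic the derived state is 'no', and for the remaining characters it is 'yes'.
ocelli absent (derived state 'yes') is shared by R and V — a synapomorphy uniting that clade.
reduced hind limbs: derived state 'no' in W and X only — synapomorphy for {W, X}.
stem photosynthetic: derived state 'no' in E, R, and V only — synapomorphy for {E, R, V}.
Most parsimonious ingroup topology: ((W,X),((R,V),E)).
The clade {R, V} is supported by ocelli absent: its derived state 'yes' occurs in exactly those taxa and in no other taxon (including the outgroup).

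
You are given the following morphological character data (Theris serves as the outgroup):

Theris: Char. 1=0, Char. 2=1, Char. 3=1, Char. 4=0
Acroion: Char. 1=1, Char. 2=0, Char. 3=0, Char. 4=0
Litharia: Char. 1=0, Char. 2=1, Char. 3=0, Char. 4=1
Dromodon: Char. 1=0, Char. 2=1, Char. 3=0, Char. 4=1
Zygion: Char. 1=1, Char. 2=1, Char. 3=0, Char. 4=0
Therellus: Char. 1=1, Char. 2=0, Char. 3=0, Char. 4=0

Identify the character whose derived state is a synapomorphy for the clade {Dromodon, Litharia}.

Character polarity is set by the outgroup: the derived state is whichever differs from the outgroup's state, so for Char. 2, Char. 3 the derived state is '0', and for the remaining characters it is '1'.
Char. 1: derived state '1' in Acroion, Therellus, and Zygion only — synapomorphy for {Acroion, Therellus, Zygion}.
Char. 2 (derived state '0') is shared by Acroion and Therellus — a synapomorphy uniting that clade.
All ingroup taxa share the derived state '0' for Char. 3; it defines the ingroup but does not resolve relationships within it.
Char. 4: derived state '1' in Dromodon and Litharia only — synapomorphy for {Dromodon, Litharia}.
Most parsimonious ingroup topology: (((Acroion,Therellus),Zygion),(Litharia,Dromodon)).
The clade {Dromodon, Litharia} is supported by Char. 4: its derived state '1' occurs in exactly those taxa and in no other taxon (including the outgroup).

Char. 4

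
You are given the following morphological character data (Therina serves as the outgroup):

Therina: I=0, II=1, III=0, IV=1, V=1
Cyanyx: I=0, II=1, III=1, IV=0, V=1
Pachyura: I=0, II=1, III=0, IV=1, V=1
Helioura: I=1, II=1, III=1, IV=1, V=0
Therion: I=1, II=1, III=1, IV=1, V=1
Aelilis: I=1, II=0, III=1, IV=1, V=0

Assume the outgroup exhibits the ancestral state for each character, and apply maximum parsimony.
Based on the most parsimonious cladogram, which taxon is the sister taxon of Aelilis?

Character polarity is set by the outgroup: the derived state is whichever differs from the outgroup's state, so for II, IV, V the derived state is '0', and for the remaining characters it is '1'.
Only Aelilis, Helioura, and Therion show the derived state '1' for I, supporting them as a clade.
II: derived state '0' in Aelilis only — an autapomorphy, so it tells us nothing about relationships among taxa.
III (derived state '1') is shared by Aelilis, Cyanyx, Helioura, and Therion — a synapomorphy uniting that clade.
IV (derived state '0') is unique to Cyanyx (autapomorphy; uninformative for grouping).
V (derived state '0') is shared by Aelilis and Helioura — a synapomorphy uniting that clade.
Most parsimonious ingroup topology: ((Cyanyx,((Helioura,Aelilis),Therion)),Pachyura).
Aelilis and Helioura form a cherry on this tree, so they are sister taxa.

Helioura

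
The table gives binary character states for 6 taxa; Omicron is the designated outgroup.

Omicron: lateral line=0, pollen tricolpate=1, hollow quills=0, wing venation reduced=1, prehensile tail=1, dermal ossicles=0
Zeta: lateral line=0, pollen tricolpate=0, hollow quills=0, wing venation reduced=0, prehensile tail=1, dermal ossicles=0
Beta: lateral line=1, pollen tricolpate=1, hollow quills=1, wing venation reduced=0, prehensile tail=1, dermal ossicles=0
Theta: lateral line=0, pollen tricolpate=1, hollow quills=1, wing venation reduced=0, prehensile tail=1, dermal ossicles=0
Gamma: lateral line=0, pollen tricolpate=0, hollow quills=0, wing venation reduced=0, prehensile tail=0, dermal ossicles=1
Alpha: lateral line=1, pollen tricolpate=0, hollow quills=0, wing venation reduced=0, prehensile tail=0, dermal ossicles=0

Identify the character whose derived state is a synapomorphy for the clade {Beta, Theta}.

hollow quills

Character polarity is set by the outgroup: the derived state is whichever differs from the outgroup's state, so for pollen tricolpate, wing venation reduced, prehensile tail the derived state is '0', and for the remaining characters it is '1'.
lateral line (state '1') occurs in Alpha and Beta but conflicts with the nesting implied by the other characters — most parsimoniously interpreted as homoplasy.
pollen tricolpate (derived state '0') is shared by Alpha, Gamma, and Zeta — a synapomorphy uniting that clade.
hollow quills: derived state '1' in Beta and Theta only — synapomorphy for {Beta, Theta}.
All ingroup taxa share the derived state '0' for wing venation reduced; it defines the ingroup but does not resolve relationships within it.
prehensile tail: derived state '0' in Alpha and Gamma only — synapomorphy for {Alpha, Gamma}.
dermal ossicles: derived state '1' in Gamma only — an autapomorphy, so it tells us nothing about relationships among taxa.
Most parsimonious ingroup topology: ((Zeta,(Gamma,Alpha)),(Beta,Theta)).
The clade {Beta, Theta} is supported by hollow quills: its derived state '1' occurs in exactly those taxa and in no other taxon (including the outgroup).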